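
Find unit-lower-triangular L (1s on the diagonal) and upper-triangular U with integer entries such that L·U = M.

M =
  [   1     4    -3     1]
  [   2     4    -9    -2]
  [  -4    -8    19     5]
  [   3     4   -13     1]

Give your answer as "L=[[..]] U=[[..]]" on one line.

L=[[1,0,0,0],[2,1,0,0],[-4,-2,1,0],[3,2,2,1]] U=[[1,4,-3,1],[0,-4,-3,-4],[0,0,1,1],[0,0,0,4]]

  row1 -= 2·row0 → [0,-4,-3,-4]
  row2 -= -4·row0 → [0,8,7,9]
  row3 -= 3·row0 → [0,-8,-4,-2]
  row2 -= -2·row1 → [0,0,1,1]
  row3 -= 2·row1 → [0,0,2,6]
  row3 -= 2·row2 → [0,0,0,4]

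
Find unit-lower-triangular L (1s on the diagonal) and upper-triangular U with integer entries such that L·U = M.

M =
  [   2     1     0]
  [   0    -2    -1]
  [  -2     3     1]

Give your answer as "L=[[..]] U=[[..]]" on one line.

L=[[1,0,0],[0,1,0],[-1,-2,1]] U=[[2,1,0],[0,-2,-1],[0,0,-1]]

  r1 -= 0·r0 → [0,-2,-1]
  r2 -= -1·r0 → [0,4,1]
  r2 -= -2·r1 → [0,0,-1]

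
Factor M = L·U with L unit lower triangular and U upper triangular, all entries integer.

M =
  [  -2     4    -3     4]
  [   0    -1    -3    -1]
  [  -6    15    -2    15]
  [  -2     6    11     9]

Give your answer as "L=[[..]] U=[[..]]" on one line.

L=[[1,0,0,0],[0,1,0,0],[3,-3,1,0],[1,-2,-4,1]] U=[[-2,4,-3,4],[0,-1,-3,-1],[0,0,-2,0],[0,0,0,3]]

  R1 -= 0·R0 → [0,-1,-3,-1]
  R2 -= 3·R0 → [0,3,7,3]
  R3 -= 1·R0 → [0,2,14,5]
  R2 -= -3·R1 → [0,0,-2,0]
  R3 -= -2·R1 → [0,0,8,3]
  R3 -= -4·R2 → [0,0,0,3]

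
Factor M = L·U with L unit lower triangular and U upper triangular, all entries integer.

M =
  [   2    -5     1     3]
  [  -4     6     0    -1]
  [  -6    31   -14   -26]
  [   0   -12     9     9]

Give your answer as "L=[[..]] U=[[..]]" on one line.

L=[[1,0,0,0],[-2,1,0,0],[-3,-4,1,0],[0,3,-1,1]] U=[[2,-5,1,3],[0,-4,2,5],[0,0,-3,3],[0,0,0,-3]]

  row1 -= -2·row0 → [0,-4,2,5]
  row2 -= -3·row0 → [0,16,-11,-17]
  row3 -= 0·row0 → [0,-12,9,9]
  row2 -= -4·row1 → [0,0,-3,3]
  row3 -= 3·row1 → [0,0,3,-6]
  row3 -= -1·row2 → [0,0,0,-3]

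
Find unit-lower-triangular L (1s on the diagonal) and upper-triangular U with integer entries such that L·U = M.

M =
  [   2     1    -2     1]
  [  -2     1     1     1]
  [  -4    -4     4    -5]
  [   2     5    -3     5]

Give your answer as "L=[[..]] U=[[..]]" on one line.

  row1 -= -1·row0 → [0,2,-1,2]
  row2 -= -2·row0 → [0,-2,0,-3]
  row3 -= 1·row0 → [0,4,-1,4]
  row2 -= -1·row1 → [0,0,-1,-1]
  row3 -= 2·row1 → [0,0,1,0]
  row3 -= -1·row2 → [0,0,0,-1]

L=[[1,0,0,0],[-1,1,0,0],[-2,-1,1,0],[1,2,-1,1]] U=[[2,1,-2,1],[0,2,-1,2],[0,0,-1,-1],[0,0,0,-1]]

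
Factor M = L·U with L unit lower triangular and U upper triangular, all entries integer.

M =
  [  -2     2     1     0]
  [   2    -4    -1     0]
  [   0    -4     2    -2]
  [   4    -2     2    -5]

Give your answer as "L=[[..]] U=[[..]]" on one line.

L=[[1,0,0,0],[-1,1,0,0],[0,2,1,0],[-2,-1,2,1]] U=[[-2,2,1,0],[0,-2,0,0],[0,0,2,-2],[0,0,0,-1]]

  r1 -= -1·r0 → [0,-2,0,0]
  r2 -= 0·r0 → [0,-4,2,-2]
  r3 -= -2·r0 → [0,2,4,-5]
  r2 -= 2·r1 → [0,0,2,-2]
  r3 -= -1·r1 → [0,0,4,-5]
  r3 -= 2·r2 → [0,0,0,-1]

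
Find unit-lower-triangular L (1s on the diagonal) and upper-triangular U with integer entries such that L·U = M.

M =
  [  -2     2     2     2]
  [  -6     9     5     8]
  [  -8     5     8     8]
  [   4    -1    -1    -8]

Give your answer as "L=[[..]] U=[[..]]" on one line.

L=[[1,0,0,0],[3,1,0,0],[4,-1,1,0],[-2,1,-4,1]] U=[[-2,2,2,2],[0,3,-1,2],[0,0,-1,2],[0,0,0,2]]

  R1 -= 3·R0 → [0,3,-1,2]
  R2 -= 4·R0 → [0,-3,0,0]
  R3 -= -2·R0 → [0,3,3,-4]
  R2 -= -1·R1 → [0,0,-1,2]
  R3 -= 1·R1 → [0,0,4,-6]
  R3 -= -4·R2 → [0,0,0,2]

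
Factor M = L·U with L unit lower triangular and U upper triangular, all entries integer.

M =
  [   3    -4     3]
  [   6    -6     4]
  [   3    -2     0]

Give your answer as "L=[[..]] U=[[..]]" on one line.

  row1 -= 2·row0 → [0,2,-2]
  row2 -= 1·row0 → [0,2,-3]
  row2 -= 1·row1 → [0,0,-1]

L=[[1,0,0],[2,1,0],[1,1,1]] U=[[3,-4,3],[0,2,-2],[0,0,-1]]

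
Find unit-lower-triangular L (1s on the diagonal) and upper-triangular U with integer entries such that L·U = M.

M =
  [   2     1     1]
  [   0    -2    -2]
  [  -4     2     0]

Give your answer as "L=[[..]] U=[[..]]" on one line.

  R1 -= 0·R0 → [0,-2,-2]
  R2 -= -2·R0 → [0,4,2]
  R2 -= -2·R1 → [0,0,-2]

L=[[1,0,0],[0,1,0],[-2,-2,1]] U=[[2,1,1],[0,-2,-2],[0,0,-2]]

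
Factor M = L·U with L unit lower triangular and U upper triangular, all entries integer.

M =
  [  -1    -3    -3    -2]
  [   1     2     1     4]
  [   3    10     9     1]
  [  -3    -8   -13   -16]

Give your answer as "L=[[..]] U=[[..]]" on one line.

L=[[1,0,0,0],[-1,1,0,0],[-3,-1,1,0],[3,-1,3,1]] U=[[-1,-3,-3,-2],[0,-1,-2,2],[0,0,-2,-3],[0,0,0,1]]

  R1 -= -1·R0 → [0,-1,-2,2]
  R2 -= -3·R0 → [0,1,0,-5]
  R3 -= 3·R0 → [0,1,-4,-10]
  R2 -= -1·R1 → [0,0,-2,-3]
  R3 -= -1·R1 → [0,0,-6,-8]
  R3 -= 3·R2 → [0,0,0,1]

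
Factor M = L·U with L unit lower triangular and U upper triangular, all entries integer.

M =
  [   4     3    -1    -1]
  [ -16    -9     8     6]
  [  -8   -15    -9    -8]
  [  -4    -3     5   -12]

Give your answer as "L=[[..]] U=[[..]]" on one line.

  R1 -= -4·R0 → [0,3,4,2]
  R2 -= -2·R0 → [0,-9,-11,-10]
  R3 -= -1·R0 → [0,0,4,-13]
  R2 -= -3·R1 → [0,0,1,-4]
  R3 -= 0·R1 → [0,0,4,-13]
  R3 -= 4·R2 → [0,0,0,3]

L=[[1,0,0,0],[-4,1,0,0],[-2,-3,1,0],[-1,0,4,1]] U=[[4,3,-1,-1],[0,3,4,2],[0,0,1,-4],[0,0,0,3]]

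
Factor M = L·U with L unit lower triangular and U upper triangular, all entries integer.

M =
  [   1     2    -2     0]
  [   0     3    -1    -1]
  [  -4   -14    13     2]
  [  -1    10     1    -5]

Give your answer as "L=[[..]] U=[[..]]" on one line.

  row1 -= 0·row0 → [0,3,-1,-1]
  row2 -= -4·row0 → [0,-6,5,2]
  row3 -= -1·row0 → [0,12,-1,-5]
  row2 -= -2·row1 → [0,0,3,0]
  row3 -= 4·row1 → [0,0,3,-1]
  row3 -= 1·row2 → [0,0,0,-1]

L=[[1,0,0,0],[0,1,0,0],[-4,-2,1,0],[-1,4,1,1]] U=[[1,2,-2,0],[0,3,-1,-1],[0,0,3,0],[0,0,0,-1]]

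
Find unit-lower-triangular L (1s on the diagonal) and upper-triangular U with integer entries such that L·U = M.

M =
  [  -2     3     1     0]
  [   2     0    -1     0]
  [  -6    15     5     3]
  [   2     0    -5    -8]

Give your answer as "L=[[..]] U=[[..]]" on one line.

  r1 -= -1·r0 → [0,3,0,0]
  r2 -= 3·r0 → [0,6,2,3]
  r3 -= -1·r0 → [0,3,-4,-8]
  r2 -= 2·r1 → [0,0,2,3]
  r3 -= 1·r1 → [0,0,-4,-8]
  r3 -= -2·r2 → [0,0,0,-2]

L=[[1,0,0,0],[-1,1,0,0],[3,2,1,0],[-1,1,-2,1]] U=[[-2,3,1,0],[0,3,0,0],[0,0,2,3],[0,0,0,-2]]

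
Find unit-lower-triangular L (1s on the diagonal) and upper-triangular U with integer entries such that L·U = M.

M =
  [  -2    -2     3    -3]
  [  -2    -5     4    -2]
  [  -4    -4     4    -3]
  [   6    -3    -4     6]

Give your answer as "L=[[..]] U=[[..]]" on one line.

L=[[1,0,0,0],[1,1,0,0],[2,0,1,0],[-3,3,-1,1]] U=[[-2,-2,3,-3],[0,-3,1,1],[0,0,-2,3],[0,0,0,-3]]

  row1 -= 1·row0 → [0,-3,1,1]
  row2 -= 2·row0 → [0,0,-2,3]
  row3 -= -3·row0 → [0,-9,5,-3]
  row2 -= 0·row1 → [0,0,-2,3]
  row3 -= 3·row1 → [0,0,2,-6]
  row3 -= -1·row2 → [0,0,0,-3]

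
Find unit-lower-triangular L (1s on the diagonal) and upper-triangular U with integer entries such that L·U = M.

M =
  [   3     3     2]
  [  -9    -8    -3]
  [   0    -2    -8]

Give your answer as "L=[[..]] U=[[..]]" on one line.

  r1 -= -3·r0 → [0,1,3]
  r2 -= 0·r0 → [0,-2,-8]
  r2 -= -2·r1 → [0,0,-2]

L=[[1,0,0],[-3,1,0],[0,-2,1]] U=[[3,3,2],[0,1,3],[0,0,-2]]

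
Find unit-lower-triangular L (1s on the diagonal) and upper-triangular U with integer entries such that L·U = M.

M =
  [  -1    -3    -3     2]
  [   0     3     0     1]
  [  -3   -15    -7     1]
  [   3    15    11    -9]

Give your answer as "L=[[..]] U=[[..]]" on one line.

  R1 -= 0·R0 → [0,3,0,1]
  R2 -= 3·R0 → [0,-6,2,-5]
  R3 -= -3·R0 → [0,6,2,-3]
  R2 -= -2·R1 → [0,0,2,-3]
  R3 -= 2·R1 → [0,0,2,-5]
  R3 -= 1·R2 → [0,0,0,-2]

L=[[1,0,0,0],[0,1,0,0],[3,-2,1,0],[-3,2,1,1]] U=[[-1,-3,-3,2],[0,3,0,1],[0,0,2,-3],[0,0,0,-2]]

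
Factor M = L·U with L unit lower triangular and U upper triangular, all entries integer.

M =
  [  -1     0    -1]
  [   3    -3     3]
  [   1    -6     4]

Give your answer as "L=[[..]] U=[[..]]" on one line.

L=[[1,0,0],[-3,1,0],[-1,2,1]] U=[[-1,0,-1],[0,-3,0],[0,0,3]]

  r1 -= -3·r0 → [0,-3,0]
  r2 -= -1·r0 → [0,-6,3]
  r2 -= 2·r1 → [0,0,3]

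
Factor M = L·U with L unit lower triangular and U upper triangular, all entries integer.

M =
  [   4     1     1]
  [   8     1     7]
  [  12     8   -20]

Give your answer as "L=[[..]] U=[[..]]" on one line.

  r1 -= 2·r0 → [0,-1,5]
  r2 -= 3·r0 → [0,5,-23]
  r2 -= -5·r1 → [0,0,2]

L=[[1,0,0],[2,1,0],[3,-5,1]] U=[[4,1,1],[0,-1,5],[0,0,2]]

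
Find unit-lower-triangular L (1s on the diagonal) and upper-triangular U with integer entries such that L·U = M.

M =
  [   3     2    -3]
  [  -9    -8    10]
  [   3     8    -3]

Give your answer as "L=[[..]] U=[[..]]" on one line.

  row1 -= -3·row0 → [0,-2,1]
  row2 -= 1·row0 → [0,6,0]
  row2 -= -3·row1 → [0,0,3]

L=[[1,0,0],[-3,1,0],[1,-3,1]] U=[[3,2,-3],[0,-2,1],[0,0,3]]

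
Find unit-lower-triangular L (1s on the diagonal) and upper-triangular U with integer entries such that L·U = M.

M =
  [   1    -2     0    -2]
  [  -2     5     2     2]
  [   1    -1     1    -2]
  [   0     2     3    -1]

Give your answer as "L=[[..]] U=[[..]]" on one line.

  r1 -= -2·r0 → [0,1,2,-2]
  r2 -= 1·r0 → [0,1,1,0]
  r3 -= 0·r0 → [0,2,3,-1]
  r2 -= 1·r1 → [0,0,-1,2]
  r3 -= 2·r1 → [0,0,-1,3]
  r3 -= 1·r2 → [0,0,0,1]

L=[[1,0,0,0],[-2,1,0,0],[1,1,1,0],[0,2,1,1]] U=[[1,-2,0,-2],[0,1,2,-2],[0,0,-1,2],[0,0,0,1]]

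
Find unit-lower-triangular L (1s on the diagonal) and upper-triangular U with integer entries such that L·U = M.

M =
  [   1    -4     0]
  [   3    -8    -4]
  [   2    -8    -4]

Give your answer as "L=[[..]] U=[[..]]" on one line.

L=[[1,0,0],[3,1,0],[2,0,1]] U=[[1,-4,0],[0,4,-4],[0,0,-4]]

  r1 -= 3·r0 → [0,4,-4]
  r2 -= 2·r0 → [0,0,-4]
  r2 -= 0·r1 → [0,0,-4]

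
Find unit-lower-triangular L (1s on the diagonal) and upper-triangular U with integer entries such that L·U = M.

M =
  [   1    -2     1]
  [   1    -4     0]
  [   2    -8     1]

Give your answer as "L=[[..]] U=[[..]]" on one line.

  r1 -= 1·r0 → [0,-2,-1]
  r2 -= 2·r0 → [0,-4,-1]
  r2 -= 2·r1 → [0,0,1]

L=[[1,0,0],[1,1,0],[2,2,1]] U=[[1,-2,1],[0,-2,-1],[0,0,1]]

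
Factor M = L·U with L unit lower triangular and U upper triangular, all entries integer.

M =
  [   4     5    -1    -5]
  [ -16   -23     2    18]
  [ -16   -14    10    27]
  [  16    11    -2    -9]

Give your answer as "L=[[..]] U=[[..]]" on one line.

L=[[1,0,0,0],[-4,1,0,0],[-4,-2,1,0],[4,3,4,1]] U=[[4,5,-1,-5],[0,-3,-2,-2],[0,0,2,3],[0,0,0,5]]

  R1 -= -4·R0 → [0,-3,-2,-2]
  R2 -= -4·R0 → [0,6,6,7]
  R3 -= 4·R0 → [0,-9,2,11]
  R2 -= -2·R1 → [0,0,2,3]
  R3 -= 3·R1 → [0,0,8,17]
  R3 -= 4·R2 → [0,0,0,5]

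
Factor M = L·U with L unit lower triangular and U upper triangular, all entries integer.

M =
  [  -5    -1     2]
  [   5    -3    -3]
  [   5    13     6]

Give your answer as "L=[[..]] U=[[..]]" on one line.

  row1 -= -1·row0 → [0,-4,-1]
  row2 -= -1·row0 → [0,12,8]
  row2 -= -3·row1 → [0,0,5]

L=[[1,0,0],[-1,1,0],[-1,-3,1]] U=[[-5,-1,2],[0,-4,-1],[0,0,5]]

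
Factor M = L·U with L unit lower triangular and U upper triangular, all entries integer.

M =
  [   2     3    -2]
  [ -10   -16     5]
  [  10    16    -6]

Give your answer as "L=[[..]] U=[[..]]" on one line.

  R1 -= -5·R0 → [0,-1,-5]
  R2 -= 5·R0 → [0,1,4]
  R2 -= -1·R1 → [0,0,-1]

L=[[1,0,0],[-5,1,0],[5,-1,1]] U=[[2,3,-2],[0,-1,-5],[0,0,-1]]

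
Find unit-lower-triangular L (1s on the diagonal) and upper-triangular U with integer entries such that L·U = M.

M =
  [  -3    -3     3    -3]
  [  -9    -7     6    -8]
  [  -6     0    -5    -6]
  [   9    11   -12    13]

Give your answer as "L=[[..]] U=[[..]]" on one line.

  row1 -= 3·row0 → [0,2,-3,1]
  row2 -= 2·row0 → [0,6,-11,0]
  row3 -= -3·row0 → [0,2,-3,4]
  row2 -= 3·row1 → [0,0,-2,-3]
  row3 -= 1·row1 → [0,0,0,3]
  row3 -= 0·row2 → [0,0,0,3]

L=[[1,0,0,0],[3,1,0,0],[2,3,1,0],[-3,1,0,1]] U=[[-3,-3,3,-3],[0,2,-3,1],[0,0,-2,-3],[0,0,0,3]]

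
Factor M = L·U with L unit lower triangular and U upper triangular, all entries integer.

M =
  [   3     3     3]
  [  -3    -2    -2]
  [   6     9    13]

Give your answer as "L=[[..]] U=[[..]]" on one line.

  R1 -= -1·R0 → [0,1,1]
  R2 -= 2·R0 → [0,3,7]
  R2 -= 3·R1 → [0,0,4]

L=[[1,0,0],[-1,1,0],[2,3,1]] U=[[3,3,3],[0,1,1],[0,0,4]]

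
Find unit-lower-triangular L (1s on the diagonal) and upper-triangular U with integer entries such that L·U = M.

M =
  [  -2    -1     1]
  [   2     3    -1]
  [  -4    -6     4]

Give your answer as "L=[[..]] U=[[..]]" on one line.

L=[[1,0,0],[-1,1,0],[2,-2,1]] U=[[-2,-1,1],[0,2,0],[0,0,2]]

  row1 -= -1·row0 → [0,2,0]
  row2 -= 2·row0 → [0,-4,2]
  row2 -= -2·row1 → [0,0,2]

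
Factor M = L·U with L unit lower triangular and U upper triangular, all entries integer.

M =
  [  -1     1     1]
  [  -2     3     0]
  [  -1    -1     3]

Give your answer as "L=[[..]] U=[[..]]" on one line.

  row1 -= 2·row0 → [0,1,-2]
  row2 -= 1·row0 → [0,-2,2]
  row2 -= -2·row1 → [0,0,-2]

L=[[1,0,0],[2,1,0],[1,-2,1]] U=[[-1,1,1],[0,1,-2],[0,0,-2]]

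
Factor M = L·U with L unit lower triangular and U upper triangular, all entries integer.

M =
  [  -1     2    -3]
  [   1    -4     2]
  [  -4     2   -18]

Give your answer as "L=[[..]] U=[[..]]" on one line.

L=[[1,0,0],[-1,1,0],[4,3,1]] U=[[-1,2,-3],[0,-2,-1],[0,0,-3]]

  R1 -= -1·R0 → [0,-2,-1]
  R2 -= 4·R0 → [0,-6,-6]
  R2 -= 3·R1 → [0,0,-3]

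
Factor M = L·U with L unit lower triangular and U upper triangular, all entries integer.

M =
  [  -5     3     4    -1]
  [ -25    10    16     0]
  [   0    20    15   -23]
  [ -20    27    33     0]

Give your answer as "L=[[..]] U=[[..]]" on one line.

L=[[1,0,0,0],[5,1,0,0],[0,-4,1,0],[4,-3,-5,1]] U=[[-5,3,4,-1],[0,-5,-4,5],[0,0,-1,-3],[0,0,0,4]]

  row1 -= 5·row0 → [0,-5,-4,5]
  row2 -= 0·row0 → [0,20,15,-23]
  row3 -= 4·row0 → [0,15,17,4]
  row2 -= -4·row1 → [0,0,-1,-3]
  row3 -= -3·row1 → [0,0,5,19]
  row3 -= -5·row2 → [0,0,0,4]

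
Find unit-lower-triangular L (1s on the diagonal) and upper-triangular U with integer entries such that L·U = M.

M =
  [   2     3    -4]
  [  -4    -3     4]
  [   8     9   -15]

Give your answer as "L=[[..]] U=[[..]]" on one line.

  row1 -= -2·row0 → [0,3,-4]
  row2 -= 4·row0 → [0,-3,1]
  row2 -= -1·row1 → [0,0,-3]

L=[[1,0,0],[-2,1,0],[4,-1,1]] U=[[2,3,-4],[0,3,-4],[0,0,-3]]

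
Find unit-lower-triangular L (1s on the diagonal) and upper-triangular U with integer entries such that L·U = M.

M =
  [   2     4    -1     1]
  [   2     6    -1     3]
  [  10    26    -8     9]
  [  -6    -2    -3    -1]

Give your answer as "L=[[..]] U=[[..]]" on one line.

  row1 -= 1·row0 → [0,2,0,2]
  row2 -= 5·row0 → [0,6,-3,4]
  row3 -= -3·row0 → [0,10,-6,2]
  row2 -= 3·row1 → [0,0,-3,-2]
  row3 -= 5·row1 → [0,0,-6,-8]
  row3 -= 2·row2 → [0,0,0,-4]

L=[[1,0,0,0],[1,1,0,0],[5,3,1,0],[-3,5,2,1]] U=[[2,4,-1,1],[0,2,0,2],[0,0,-3,-2],[0,0,0,-4]]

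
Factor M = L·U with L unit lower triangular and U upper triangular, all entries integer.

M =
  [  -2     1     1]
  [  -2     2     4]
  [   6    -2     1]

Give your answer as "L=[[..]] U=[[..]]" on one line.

  R1 -= 1·R0 → [0,1,3]
  R2 -= -3·R0 → [0,1,4]
  R2 -= 1·R1 → [0,0,1]

L=[[1,0,0],[1,1,0],[-3,1,1]] U=[[-2,1,1],[0,1,3],[0,0,1]]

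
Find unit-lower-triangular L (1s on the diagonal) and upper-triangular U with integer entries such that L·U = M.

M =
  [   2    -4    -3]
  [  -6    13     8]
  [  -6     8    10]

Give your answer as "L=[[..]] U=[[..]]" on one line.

L=[[1,0,0],[-3,1,0],[-3,-4,1]] U=[[2,-4,-3],[0,1,-1],[0,0,-3]]

  R1 -= -3·R0 → [0,1,-1]
  R2 -= -3·R0 → [0,-4,1]
  R2 -= -4·R1 → [0,0,-3]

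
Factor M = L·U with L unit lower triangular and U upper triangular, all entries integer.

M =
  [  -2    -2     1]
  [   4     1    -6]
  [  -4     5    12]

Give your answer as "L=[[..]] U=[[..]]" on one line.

  row1 -= -2·row0 → [0,-3,-4]
  row2 -= 2·row0 → [0,9,10]
  row2 -= -3·row1 → [0,0,-2]

L=[[1,0,0],[-2,1,0],[2,-3,1]] U=[[-2,-2,1],[0,-3,-4],[0,0,-2]]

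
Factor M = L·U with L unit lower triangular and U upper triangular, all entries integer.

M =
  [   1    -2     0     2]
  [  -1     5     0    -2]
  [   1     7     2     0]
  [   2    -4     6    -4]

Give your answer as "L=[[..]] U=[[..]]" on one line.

L=[[1,0,0,0],[-1,1,0,0],[1,3,1,0],[2,0,3,1]] U=[[1,-2,0,2],[0,3,0,0],[0,0,2,-2],[0,0,0,-2]]

  row1 -= -1·row0 → [0,3,0,0]
  row2 -= 1·row0 → [0,9,2,-2]
  row3 -= 2·row0 → [0,0,6,-8]
  row2 -= 3·row1 → [0,0,2,-2]
  row3 -= 0·row1 → [0,0,6,-8]
  row3 -= 3·row2 → [0,0,0,-2]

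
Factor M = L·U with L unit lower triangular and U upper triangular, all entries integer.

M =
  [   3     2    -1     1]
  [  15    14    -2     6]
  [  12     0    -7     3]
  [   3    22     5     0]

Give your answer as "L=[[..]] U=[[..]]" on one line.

  row1 -= 5·row0 → [0,4,3,1]
  row2 -= 4·row0 → [0,-8,-3,-1]
  row3 -= 1·row0 → [0,20,6,-1]
  row2 -= -2·row1 → [0,0,3,1]
  row3 -= 5·row1 → [0,0,-9,-6]
  row3 -= -3·row2 → [0,0,0,-3]

L=[[1,0,0,0],[5,1,0,0],[4,-2,1,0],[1,5,-3,1]] U=[[3,2,-1,1],[0,4,3,1],[0,0,3,1],[0,0,0,-3]]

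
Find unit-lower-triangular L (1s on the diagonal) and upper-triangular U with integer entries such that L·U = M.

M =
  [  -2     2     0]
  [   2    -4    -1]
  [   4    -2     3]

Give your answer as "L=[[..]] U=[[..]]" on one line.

L=[[1,0,0],[-1,1,0],[-2,-1,1]] U=[[-2,2,0],[0,-2,-1],[0,0,2]]

  r1 -= -1·r0 → [0,-2,-1]
  r2 -= -2·r0 → [0,2,3]
  r2 -= -1·r1 → [0,0,2]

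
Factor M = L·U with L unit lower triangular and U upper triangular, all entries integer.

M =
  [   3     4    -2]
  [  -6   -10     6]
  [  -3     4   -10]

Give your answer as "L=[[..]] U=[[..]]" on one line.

  row1 -= -2·row0 → [0,-2,2]
  row2 -= -1·row0 → [0,8,-12]
  row2 -= -4·row1 → [0,0,-4]

L=[[1,0,0],[-2,1,0],[-1,-4,1]] U=[[3,4,-2],[0,-2,2],[0,0,-4]]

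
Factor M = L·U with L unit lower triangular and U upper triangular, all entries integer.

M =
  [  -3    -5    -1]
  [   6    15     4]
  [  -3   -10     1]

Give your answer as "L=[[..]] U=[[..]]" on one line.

  r1 -= -2·r0 → [0,5,2]
  r2 -= 1·r0 → [0,-5,2]
  r2 -= -1·r1 → [0,0,4]

L=[[1,0,0],[-2,1,0],[1,-1,1]] U=[[-3,-5,-1],[0,5,2],[0,0,4]]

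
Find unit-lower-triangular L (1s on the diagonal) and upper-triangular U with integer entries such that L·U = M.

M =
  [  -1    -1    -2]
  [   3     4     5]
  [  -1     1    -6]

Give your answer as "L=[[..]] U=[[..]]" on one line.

L=[[1,0,0],[-3,1,0],[1,2,1]] U=[[-1,-1,-2],[0,1,-1],[0,0,-2]]

  r1 -= -3·r0 → [0,1,-1]
  r2 -= 1·r0 → [0,2,-4]
  r2 -= 2·r1 → [0,0,-2]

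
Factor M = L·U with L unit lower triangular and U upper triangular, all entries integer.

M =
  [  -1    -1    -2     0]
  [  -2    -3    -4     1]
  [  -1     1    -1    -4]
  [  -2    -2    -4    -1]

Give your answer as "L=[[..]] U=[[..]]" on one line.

  R1 -= 2·R0 → [0,-1,0,1]
  R2 -= 1·R0 → [0,2,1,-4]
  R3 -= 2·R0 → [0,0,0,-1]
  R2 -= -2·R1 → [0,0,1,-2]
  R3 -= 0·R1 → [0,0,0,-1]
  R3 -= 0·R2 → [0,0,0,-1]

L=[[1,0,0,0],[2,1,0,0],[1,-2,1,0],[2,0,0,1]] U=[[-1,-1,-2,0],[0,-1,0,1],[0,0,1,-2],[0,0,0,-1]]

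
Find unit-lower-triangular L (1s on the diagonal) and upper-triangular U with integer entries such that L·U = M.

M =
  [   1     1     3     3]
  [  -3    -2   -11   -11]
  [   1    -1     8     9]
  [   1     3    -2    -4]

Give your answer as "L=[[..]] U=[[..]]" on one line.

L=[[1,0,0,0],[-3,1,0,0],[1,-2,1,0],[1,2,-1,1]] U=[[1,1,3,3],[0,1,-2,-2],[0,0,1,2],[0,0,0,-1]]

  row1 -= -3·row0 → [0,1,-2,-2]
  row2 -= 1·row0 → [0,-2,5,6]
  row3 -= 1·row0 → [0,2,-5,-7]
  row2 -= -2·row1 → [0,0,1,2]
  row3 -= 2·row1 → [0,0,-1,-3]
  row3 -= -1·row2 → [0,0,0,-1]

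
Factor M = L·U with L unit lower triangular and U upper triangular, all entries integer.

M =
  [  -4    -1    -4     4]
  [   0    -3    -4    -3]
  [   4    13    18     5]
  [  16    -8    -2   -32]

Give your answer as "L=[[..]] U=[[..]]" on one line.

  r1 -= 0·r0 → [0,-3,-4,-3]
  r2 -= -1·r0 → [0,12,14,9]
  r3 -= -4·r0 → [0,-12,-18,-16]
  r2 -= -4·r1 → [0,0,-2,-3]
  r3 -= 4·r1 → [0,0,-2,-4]
  r3 -= 1·r2 → [0,0,0,-1]

L=[[1,0,0,0],[0,1,0,0],[-1,-4,1,0],[-4,4,1,1]] U=[[-4,-1,-4,4],[0,-3,-4,-3],[0,0,-2,-3],[0,0,0,-1]]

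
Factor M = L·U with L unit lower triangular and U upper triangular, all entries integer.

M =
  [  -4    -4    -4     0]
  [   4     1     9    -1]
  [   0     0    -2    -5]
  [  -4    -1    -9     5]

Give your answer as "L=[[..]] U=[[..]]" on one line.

L=[[1,0,0,0],[-1,1,0,0],[0,0,1,0],[1,-1,0,1]] U=[[-4,-4,-4,0],[0,-3,5,-1],[0,0,-2,-5],[0,0,0,4]]

  r1 -= -1·r0 → [0,-3,5,-1]
  r2 -= 0·r0 → [0,0,-2,-5]
  r3 -= 1·r0 → [0,3,-5,5]
  r2 -= 0·r1 → [0,0,-2,-5]
  r3 -= -1·r1 → [0,0,0,4]
  r3 -= 0·r2 → [0,0,0,4]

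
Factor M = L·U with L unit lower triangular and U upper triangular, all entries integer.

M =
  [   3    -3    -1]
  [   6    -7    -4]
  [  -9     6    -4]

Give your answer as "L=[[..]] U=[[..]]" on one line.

  row1 -= 2·row0 → [0,-1,-2]
  row2 -= -3·row0 → [0,-3,-7]
  row2 -= 3·row1 → [0,0,-1]

L=[[1,0,0],[2,1,0],[-3,3,1]] U=[[3,-3,-1],[0,-1,-2],[0,0,-1]]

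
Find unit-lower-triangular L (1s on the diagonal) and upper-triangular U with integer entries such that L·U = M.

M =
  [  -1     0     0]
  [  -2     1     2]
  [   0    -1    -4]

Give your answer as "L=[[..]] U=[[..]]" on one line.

L=[[1,0,0],[2,1,0],[0,-1,1]] U=[[-1,0,0],[0,1,2],[0,0,-2]]

  R1 -= 2·R0 → [0,1,2]
  R2 -= 0·R0 → [0,-1,-4]
  R2 -= -1·R1 → [0,0,-2]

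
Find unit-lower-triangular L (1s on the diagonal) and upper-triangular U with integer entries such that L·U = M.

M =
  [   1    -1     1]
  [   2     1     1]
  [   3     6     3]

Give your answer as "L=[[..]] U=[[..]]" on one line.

L=[[1,0,0],[2,1,0],[3,3,1]] U=[[1,-1,1],[0,3,-1],[0,0,3]]

  row1 -= 2·row0 → [0,3,-1]
  row2 -= 3·row0 → [0,9,0]
  row2 -= 3·row1 → [0,0,3]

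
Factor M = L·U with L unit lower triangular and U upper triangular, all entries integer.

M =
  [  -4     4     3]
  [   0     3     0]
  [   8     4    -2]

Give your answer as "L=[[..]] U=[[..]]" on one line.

L=[[1,0,0],[0,1,0],[-2,4,1]] U=[[-4,4,3],[0,3,0],[0,0,4]]

  r1 -= 0·r0 → [0,3,0]
  r2 -= -2·r0 → [0,12,4]
  r2 -= 4·r1 → [0,0,4]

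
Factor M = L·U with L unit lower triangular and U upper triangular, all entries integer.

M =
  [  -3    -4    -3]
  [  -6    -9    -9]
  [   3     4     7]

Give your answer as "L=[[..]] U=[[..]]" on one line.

L=[[1,0,0],[2,1,0],[-1,0,1]] U=[[-3,-4,-3],[0,-1,-3],[0,0,4]]

  row1 -= 2·row0 → [0,-1,-3]
  row2 -= -1·row0 → [0,0,4]
  row2 -= 0·row1 → [0,0,4]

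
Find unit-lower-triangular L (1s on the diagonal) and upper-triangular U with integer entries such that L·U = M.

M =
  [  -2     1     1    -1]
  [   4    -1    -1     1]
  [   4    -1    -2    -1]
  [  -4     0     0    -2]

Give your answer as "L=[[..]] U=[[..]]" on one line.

L=[[1,0,0,0],[-2,1,0,0],[-2,1,1,0],[2,-2,0,1]] U=[[-2,1,1,-1],[0,1,1,-1],[0,0,-1,-2],[0,0,0,-2]]

  R1 -= -2·R0 → [0,1,1,-1]
  R2 -= -2·R0 → [0,1,0,-3]
  R3 -= 2·R0 → [0,-2,-2,0]
  R2 -= 1·R1 → [0,0,-1,-2]
  R3 -= -2·R1 → [0,0,0,-2]
  R3 -= 0·R2 → [0,0,0,-2]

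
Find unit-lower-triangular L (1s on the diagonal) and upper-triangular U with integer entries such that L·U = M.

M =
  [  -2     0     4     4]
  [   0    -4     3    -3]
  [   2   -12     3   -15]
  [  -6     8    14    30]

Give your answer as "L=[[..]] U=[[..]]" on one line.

  R1 -= 0·R0 → [0,-4,3,-3]
  R2 -= -1·R0 → [0,-12,7,-11]
  R3 -= 3·R0 → [0,8,2,18]
  R2 -= 3·R1 → [0,0,-2,-2]
  R3 -= -2·R1 → [0,0,8,12]
  R3 -= -4·R2 → [0,0,0,4]

L=[[1,0,0,0],[0,1,0,0],[-1,3,1,0],[3,-2,-4,1]] U=[[-2,0,4,4],[0,-4,3,-3],[0,0,-2,-2],[0,0,0,4]]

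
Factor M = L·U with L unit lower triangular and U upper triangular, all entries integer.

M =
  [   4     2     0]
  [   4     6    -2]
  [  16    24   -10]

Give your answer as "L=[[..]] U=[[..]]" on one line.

  row1 -= 1·row0 → [0,4,-2]
  row2 -= 4·row0 → [0,16,-10]
  row2 -= 4·row1 → [0,0,-2]

L=[[1,0,0],[1,1,0],[4,4,1]] U=[[4,2,0],[0,4,-2],[0,0,-2]]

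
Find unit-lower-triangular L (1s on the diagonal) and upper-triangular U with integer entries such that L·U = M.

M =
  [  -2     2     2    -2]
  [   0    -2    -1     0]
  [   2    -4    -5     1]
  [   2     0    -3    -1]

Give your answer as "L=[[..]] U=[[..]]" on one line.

  row1 -= 0·row0 → [0,-2,-1,0]
  row2 -= -1·row0 → [0,-2,-3,-1]
  row3 -= -1·row0 → [0,2,-1,-3]
  row2 -= 1·row1 → [0,0,-2,-1]
  row3 -= -1·row1 → [0,0,-2,-3]
  row3 -= 1·row2 → [0,0,0,-2]

L=[[1,0,0,0],[0,1,0,0],[-1,1,1,0],[-1,-1,1,1]] U=[[-2,2,2,-2],[0,-2,-1,0],[0,0,-2,-1],[0,0,0,-2]]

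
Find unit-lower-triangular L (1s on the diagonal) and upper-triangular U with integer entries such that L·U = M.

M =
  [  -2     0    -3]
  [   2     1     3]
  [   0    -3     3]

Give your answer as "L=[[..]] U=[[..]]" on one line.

  row1 -= -1·row0 → [0,1,0]
  row2 -= 0·row0 → [0,-3,3]
  row2 -= -3·row1 → [0,0,3]

L=[[1,0,0],[-1,1,0],[0,-3,1]] U=[[-2,0,-3],[0,1,0],[0,0,3]]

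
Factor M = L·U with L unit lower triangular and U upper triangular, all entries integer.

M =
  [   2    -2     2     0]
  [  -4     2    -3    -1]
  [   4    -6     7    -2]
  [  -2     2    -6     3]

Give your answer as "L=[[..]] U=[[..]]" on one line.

  row1 -= -2·row0 → [0,-2,1,-1]
  row2 -= 2·row0 → [0,-2,3,-2]
  row3 -= -1·row0 → [0,0,-4,3]
  row2 -= 1·row1 → [0,0,2,-1]
  row3 -= 0·row1 → [0,0,-4,3]
  row3 -= -2·row2 → [0,0,0,1]

L=[[1,0,0,0],[-2,1,0,0],[2,1,1,0],[-1,0,-2,1]] U=[[2,-2,2,0],[0,-2,1,-1],[0,0,2,-1],[0,0,0,1]]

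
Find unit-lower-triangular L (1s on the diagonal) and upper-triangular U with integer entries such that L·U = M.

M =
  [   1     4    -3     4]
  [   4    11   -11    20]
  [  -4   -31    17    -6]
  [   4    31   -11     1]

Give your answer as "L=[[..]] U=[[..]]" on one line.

L=[[1,0,0,0],[4,1,0,0],[-4,3,1,0],[4,-3,2,1]] U=[[1,4,-3,4],[0,-5,1,4],[0,0,2,-2],[0,0,0,1]]

  r1 -= 4·r0 → [0,-5,1,4]
  r2 -= -4·r0 → [0,-15,5,10]
  r3 -= 4·r0 → [0,15,1,-15]
  r2 -= 3·r1 → [0,0,2,-2]
  r3 -= -3·r1 → [0,0,4,-3]
  r3 -= 2·r2 → [0,0,0,1]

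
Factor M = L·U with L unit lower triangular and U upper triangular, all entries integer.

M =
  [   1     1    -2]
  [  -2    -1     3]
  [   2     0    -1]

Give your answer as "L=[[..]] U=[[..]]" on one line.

  r1 -= -2·r0 → [0,1,-1]
  r2 -= 2·r0 → [0,-2,3]
  r2 -= -2·r1 → [0,0,1]

L=[[1,0,0],[-2,1,0],[2,-2,1]] U=[[1,1,-2],[0,1,-1],[0,0,1]]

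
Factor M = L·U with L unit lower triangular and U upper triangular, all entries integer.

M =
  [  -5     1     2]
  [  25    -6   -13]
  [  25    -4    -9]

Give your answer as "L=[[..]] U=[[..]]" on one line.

L=[[1,0,0],[-5,1,0],[-5,-1,1]] U=[[-5,1,2],[0,-1,-3],[0,0,-2]]

  R1 -= -5·R0 → [0,-1,-3]
  R2 -= -5·R0 → [0,1,1]
  R2 -= -1·R1 → [0,0,-2]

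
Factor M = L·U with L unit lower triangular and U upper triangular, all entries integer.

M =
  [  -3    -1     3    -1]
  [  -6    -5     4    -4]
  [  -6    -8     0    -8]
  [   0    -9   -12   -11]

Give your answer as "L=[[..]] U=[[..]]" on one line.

L=[[1,0,0,0],[2,1,0,0],[2,2,1,0],[0,3,3,1]] U=[[-3,-1,3,-1],[0,-3,-2,-2],[0,0,-2,-2],[0,0,0,1]]

  r1 -= 2·r0 → [0,-3,-2,-2]
  r2 -= 2·r0 → [0,-6,-6,-6]
  r3 -= 0·r0 → [0,-9,-12,-11]
  r2 -= 2·r1 → [0,0,-2,-2]
  r3 -= 3·r1 → [0,0,-6,-5]
  r3 -= 3·r2 → [0,0,0,1]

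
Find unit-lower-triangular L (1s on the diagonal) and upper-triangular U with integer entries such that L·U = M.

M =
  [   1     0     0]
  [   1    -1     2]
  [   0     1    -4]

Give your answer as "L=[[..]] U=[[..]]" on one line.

  R1 -= 1·R0 → [0,-1,2]
  R2 -= 0·R0 → [0,1,-4]
  R2 -= -1·R1 → [0,0,-2]

L=[[1,0,0],[1,1,0],[0,-1,1]] U=[[1,0,0],[0,-1,2],[0,0,-2]]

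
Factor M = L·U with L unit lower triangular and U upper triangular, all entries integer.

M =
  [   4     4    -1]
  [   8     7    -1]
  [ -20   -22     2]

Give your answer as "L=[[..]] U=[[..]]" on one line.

  R1 -= 2·R0 → [0,-1,1]
  R2 -= -5·R0 → [0,-2,-3]
  R2 -= 2·R1 → [0,0,-5]

L=[[1,0,0],[2,1,0],[-5,2,1]] U=[[4,4,-1],[0,-1,1],[0,0,-5]]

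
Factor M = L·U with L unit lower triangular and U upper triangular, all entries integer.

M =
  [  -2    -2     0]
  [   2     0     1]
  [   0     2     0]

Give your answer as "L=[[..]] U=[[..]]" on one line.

L=[[1,0,0],[-1,1,0],[0,-1,1]] U=[[-2,-2,0],[0,-2,1],[0,0,1]]

  r1 -= -1·r0 → [0,-2,1]
  r2 -= 0·r0 → [0,2,0]
  r2 -= -1·r1 → [0,0,1]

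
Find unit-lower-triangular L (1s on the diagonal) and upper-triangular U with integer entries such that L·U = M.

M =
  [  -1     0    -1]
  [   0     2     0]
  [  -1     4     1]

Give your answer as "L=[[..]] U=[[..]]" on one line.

L=[[1,0,0],[0,1,0],[1,2,1]] U=[[-1,0,-1],[0,2,0],[0,0,2]]

  R1 -= 0·R0 → [0,2,0]
  R2 -= 1·R0 → [0,4,2]
  R2 -= 2·R1 → [0,0,2]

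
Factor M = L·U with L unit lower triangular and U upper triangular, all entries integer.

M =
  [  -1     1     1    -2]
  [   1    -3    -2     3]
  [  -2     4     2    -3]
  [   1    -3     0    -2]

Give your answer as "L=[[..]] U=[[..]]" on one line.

L=[[1,0,0,0],[-1,1,0,0],[2,-1,1,0],[-1,1,-2,1]] U=[[-1,1,1,-2],[0,-2,-1,1],[0,0,-1,2],[0,0,0,-1]]

  row1 -= -1·row0 → [0,-2,-1,1]
  row2 -= 2·row0 → [0,2,0,1]
  row3 -= -1·row0 → [0,-2,1,-4]
  row2 -= -1·row1 → [0,0,-1,2]
  row3 -= 1·row1 → [0,0,2,-5]
  row3 -= -2·row2 → [0,0,0,-1]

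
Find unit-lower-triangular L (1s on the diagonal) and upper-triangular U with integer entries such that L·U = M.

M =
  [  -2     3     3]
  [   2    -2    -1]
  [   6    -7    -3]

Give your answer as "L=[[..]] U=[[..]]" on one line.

L=[[1,0,0],[-1,1,0],[-3,2,1]] U=[[-2,3,3],[0,1,2],[0,0,2]]

  R1 -= -1·R0 → [0,1,2]
  R2 -= -3·R0 → [0,2,6]
  R2 -= 2·R1 → [0,0,2]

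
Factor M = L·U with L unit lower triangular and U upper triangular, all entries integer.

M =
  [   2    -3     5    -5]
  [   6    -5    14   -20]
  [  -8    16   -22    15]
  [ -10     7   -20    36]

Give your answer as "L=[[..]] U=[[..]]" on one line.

L=[[1,0,0,0],[3,1,0,0],[-4,1,1,0],[-5,-2,-3,1]] U=[[2,-3,5,-5],[0,4,-1,-5],[0,0,-1,0],[0,0,0,1]]

  r1 -= 3·r0 → [0,4,-1,-5]
  r2 -= -4·r0 → [0,4,-2,-5]
  r3 -= -5·r0 → [0,-8,5,11]
  r2 -= 1·r1 → [0,0,-1,0]
  r3 -= -2·r1 → [0,0,3,1]
  r3 -= -3·r2 → [0,0,0,1]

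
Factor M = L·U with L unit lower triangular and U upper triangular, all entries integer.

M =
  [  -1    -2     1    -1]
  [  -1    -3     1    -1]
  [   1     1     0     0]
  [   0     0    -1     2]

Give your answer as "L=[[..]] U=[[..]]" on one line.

  r1 -= 1·r0 → [0,-1,0,0]
  r2 -= -1·r0 → [0,-1,1,-1]
  r3 -= 0·r0 → [0,0,-1,2]
  r2 -= 1·r1 → [0,0,1,-1]
  r3 -= 0·r1 → [0,0,-1,2]
  r3 -= -1·r2 → [0,0,0,1]

L=[[1,0,0,0],[1,1,0,0],[-1,1,1,0],[0,0,-1,1]] U=[[-1,-2,1,-1],[0,-1,0,0],[0,0,1,-1],[0,0,0,1]]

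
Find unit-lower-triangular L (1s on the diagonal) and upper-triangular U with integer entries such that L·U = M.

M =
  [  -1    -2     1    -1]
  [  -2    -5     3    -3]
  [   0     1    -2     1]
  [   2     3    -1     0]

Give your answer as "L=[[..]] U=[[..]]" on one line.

  row1 -= 2·row0 → [0,-1,1,-1]
  row2 -= 0·row0 → [0,1,-2,1]
  row3 -= -2·row0 → [0,-1,1,-2]
  row2 -= -1·row1 → [0,0,-1,0]
  row3 -= 1·row1 → [0,0,0,-1]
  row3 -= 0·row2 → [0,0,0,-1]

L=[[1,0,0,0],[2,1,0,0],[0,-1,1,0],[-2,1,0,1]] U=[[-1,-2,1,-1],[0,-1,1,-1],[0,0,-1,0],[0,0,0,-1]]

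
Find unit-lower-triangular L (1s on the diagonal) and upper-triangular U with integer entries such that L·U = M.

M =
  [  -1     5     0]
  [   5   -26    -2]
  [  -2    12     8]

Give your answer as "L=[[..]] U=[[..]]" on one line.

  r1 -= -5·r0 → [0,-1,-2]
  r2 -= 2·r0 → [0,2,8]
  r2 -= -2·r1 → [0,0,4]

L=[[1,0,0],[-5,1,0],[2,-2,1]] U=[[-1,5,0],[0,-1,-2],[0,0,4]]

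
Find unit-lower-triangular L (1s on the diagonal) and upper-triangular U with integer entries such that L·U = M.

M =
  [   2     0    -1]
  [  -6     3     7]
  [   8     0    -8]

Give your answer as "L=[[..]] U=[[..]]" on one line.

L=[[1,0,0],[-3,1,0],[4,0,1]] U=[[2,0,-1],[0,3,4],[0,0,-4]]

  row1 -= -3·row0 → [0,3,4]
  row2 -= 4·row0 → [0,0,-4]
  row2 -= 0·row1 → [0,0,-4]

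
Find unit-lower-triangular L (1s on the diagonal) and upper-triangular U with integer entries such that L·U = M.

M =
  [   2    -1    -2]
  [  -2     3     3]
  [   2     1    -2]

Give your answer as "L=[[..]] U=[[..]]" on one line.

  r1 -= -1·r0 → [0,2,1]
  r2 -= 1·r0 → [0,2,0]
  r2 -= 1·r1 → [0,0,-1]

L=[[1,0,0],[-1,1,0],[1,1,1]] U=[[2,-1,-2],[0,2,1],[0,0,-1]]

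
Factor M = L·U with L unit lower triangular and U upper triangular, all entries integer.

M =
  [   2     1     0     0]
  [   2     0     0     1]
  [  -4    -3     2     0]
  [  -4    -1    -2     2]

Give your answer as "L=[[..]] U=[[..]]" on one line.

L=[[1,0,0,0],[1,1,0,0],[-2,1,1,0],[-2,-1,-1,1]] U=[[2,1,0,0],[0,-1,0,1],[0,0,2,-1],[0,0,0,2]]

  row1 -= 1·row0 → [0,-1,0,1]
  row2 -= -2·row0 → [0,-1,2,0]
  row3 -= -2·row0 → [0,1,-2,2]
  row2 -= 1·row1 → [0,0,2,-1]
  row3 -= -1·row1 → [0,0,-2,3]
  row3 -= -1·row2 → [0,0,0,2]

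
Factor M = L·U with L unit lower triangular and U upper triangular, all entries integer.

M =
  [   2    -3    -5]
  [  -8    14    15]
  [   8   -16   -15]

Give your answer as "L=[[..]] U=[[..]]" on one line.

  R1 -= -4·R0 → [0,2,-5]
  R2 -= 4·R0 → [0,-4,5]
  R2 -= -2·R1 → [0,0,-5]

L=[[1,0,0],[-4,1,0],[4,-2,1]] U=[[2,-3,-5],[0,2,-5],[0,0,-5]]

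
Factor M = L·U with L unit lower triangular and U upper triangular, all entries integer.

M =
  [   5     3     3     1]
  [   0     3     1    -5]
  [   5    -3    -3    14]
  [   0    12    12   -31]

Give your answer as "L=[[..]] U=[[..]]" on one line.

L=[[1,0,0,0],[0,1,0,0],[1,-2,1,0],[0,4,-2,1]] U=[[5,3,3,1],[0,3,1,-5],[0,0,-4,3],[0,0,0,-5]]

  r1 -= 0·r0 → [0,3,1,-5]
  r2 -= 1·r0 → [0,-6,-6,13]
  r3 -= 0·r0 → [0,12,12,-31]
  r2 -= -2·r1 → [0,0,-4,3]
  r3 -= 4·r1 → [0,0,8,-11]
  r3 -= -2·r2 → [0,0,0,-5]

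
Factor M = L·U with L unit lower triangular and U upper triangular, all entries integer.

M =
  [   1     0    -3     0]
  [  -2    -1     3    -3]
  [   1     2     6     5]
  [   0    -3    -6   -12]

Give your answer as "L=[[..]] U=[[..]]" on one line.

L=[[1,0,0,0],[-2,1,0,0],[1,-2,1,0],[0,3,1,1]] U=[[1,0,-3,0],[0,-1,-3,-3],[0,0,3,-1],[0,0,0,-2]]

  R1 -= -2·R0 → [0,-1,-3,-3]
  R2 -= 1·R0 → [0,2,9,5]
  R3 -= 0·R0 → [0,-3,-6,-12]
  R2 -= -2·R1 → [0,0,3,-1]
  R3 -= 3·R1 → [0,0,3,-3]
  R3 -= 1·R2 → [0,0,0,-2]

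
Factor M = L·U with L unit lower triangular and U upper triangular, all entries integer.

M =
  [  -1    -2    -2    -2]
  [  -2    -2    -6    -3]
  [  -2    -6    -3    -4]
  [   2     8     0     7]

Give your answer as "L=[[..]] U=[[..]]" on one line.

L=[[1,0,0,0],[2,1,0,0],[2,-1,1,0],[-2,2,0,1]] U=[[-1,-2,-2,-2],[0,2,-2,1],[0,0,-1,1],[0,0,0,1]]

  r1 -= 2·r0 → [0,2,-2,1]
  r2 -= 2·r0 → [0,-2,1,0]
  r3 -= -2·r0 → [0,4,-4,3]
  r2 -= -1·r1 → [0,0,-1,1]
  r3 -= 2·r1 → [0,0,0,1]
  r3 -= 0·r2 → [0,0,0,1]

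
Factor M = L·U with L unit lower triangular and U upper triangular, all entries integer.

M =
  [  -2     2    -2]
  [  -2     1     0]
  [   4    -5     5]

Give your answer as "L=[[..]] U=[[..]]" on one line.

L=[[1,0,0],[1,1,0],[-2,1,1]] U=[[-2,2,-2],[0,-1,2],[0,0,-1]]

  R1 -= 1·R0 → [0,-1,2]
  R2 -= -2·R0 → [0,-1,1]
  R2 -= 1·R1 → [0,0,-1]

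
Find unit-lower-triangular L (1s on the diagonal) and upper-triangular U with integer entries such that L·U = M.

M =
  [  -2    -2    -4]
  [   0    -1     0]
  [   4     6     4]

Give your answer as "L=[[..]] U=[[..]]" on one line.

  R1 -= 0·R0 → [0,-1,0]
  R2 -= -2·R0 → [0,2,-4]
  R2 -= -2·R1 → [0,0,-4]

L=[[1,0,0],[0,1,0],[-2,-2,1]] U=[[-2,-2,-4],[0,-1,0],[0,0,-4]]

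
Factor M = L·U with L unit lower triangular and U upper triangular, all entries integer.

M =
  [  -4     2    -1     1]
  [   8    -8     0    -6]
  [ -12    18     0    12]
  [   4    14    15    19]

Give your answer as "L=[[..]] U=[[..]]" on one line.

  R1 -= -2·R0 → [0,-4,-2,-4]
  R2 -= 3·R0 → [0,12,3,9]
  R3 -= -1·R0 → [0,16,14,20]
  R2 -= -3·R1 → [0,0,-3,-3]
  R3 -= -4·R1 → [0,0,6,4]
  R3 -= -2·R2 → [0,0,0,-2]

L=[[1,0,0,0],[-2,1,0,0],[3,-3,1,0],[-1,-4,-2,1]] U=[[-4,2,-1,1],[0,-4,-2,-4],[0,0,-3,-3],[0,0,0,-2]]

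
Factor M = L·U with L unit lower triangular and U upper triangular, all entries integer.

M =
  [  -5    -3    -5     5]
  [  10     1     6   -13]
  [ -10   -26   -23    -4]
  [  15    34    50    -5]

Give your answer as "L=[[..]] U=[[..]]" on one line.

L=[[1,0,0,0],[-2,1,0,0],[2,4,1,0],[-3,-5,5,1]] U=[[-5,-3,-5,5],[0,-5,-4,-3],[0,0,3,-2],[0,0,0,5]]

  row1 -= -2·row0 → [0,-5,-4,-3]
  row2 -= 2·row0 → [0,-20,-13,-14]
  row3 -= -3·row0 → [0,25,35,10]
  row2 -= 4·row1 → [0,0,3,-2]
  row3 -= -5·row1 → [0,0,15,-5]
  row3 -= 5·row2 → [0,0,0,5]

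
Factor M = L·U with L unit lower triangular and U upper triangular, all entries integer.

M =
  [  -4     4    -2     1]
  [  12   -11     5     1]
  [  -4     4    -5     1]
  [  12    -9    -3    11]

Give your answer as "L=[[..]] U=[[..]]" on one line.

  R1 -= -3·R0 → [0,1,-1,4]
  R2 -= 1·R0 → [0,0,-3,0]
  R3 -= -3·R0 → [0,3,-9,14]
  R2 -= 0·R1 → [0,0,-3,0]
  R3 -= 3·R1 → [0,0,-6,2]
  R3 -= 2·R2 → [0,0,0,2]

L=[[1,0,0,0],[-3,1,0,0],[1,0,1,0],[-3,3,2,1]] U=[[-4,4,-2,1],[0,1,-1,4],[0,0,-3,0],[0,0,0,2]]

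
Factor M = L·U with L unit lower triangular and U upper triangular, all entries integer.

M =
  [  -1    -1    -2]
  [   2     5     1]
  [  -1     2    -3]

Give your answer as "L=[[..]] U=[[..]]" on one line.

L=[[1,0,0],[-2,1,0],[1,1,1]] U=[[-1,-1,-2],[0,3,-3],[0,0,2]]

  r1 -= -2·r0 → [0,3,-3]
  r2 -= 1·r0 → [0,3,-1]
  r2 -= 1·r1 → [0,0,2]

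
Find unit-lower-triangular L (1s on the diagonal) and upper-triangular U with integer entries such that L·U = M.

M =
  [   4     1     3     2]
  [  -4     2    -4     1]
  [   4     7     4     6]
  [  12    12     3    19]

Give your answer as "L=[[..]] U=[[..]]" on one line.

L=[[1,0,0,0],[-1,1,0,0],[1,2,1,0],[3,3,-1,1]] U=[[4,1,3,2],[0,3,-1,3],[0,0,3,-2],[0,0,0,2]]

  R1 -= -1·R0 → [0,3,-1,3]
  R2 -= 1·R0 → [0,6,1,4]
  R3 -= 3·R0 → [0,9,-6,13]
  R2 -= 2·R1 → [0,0,3,-2]
  R3 -= 3·R1 → [0,0,-3,4]
  R3 -= -1·R2 → [0,0,0,2]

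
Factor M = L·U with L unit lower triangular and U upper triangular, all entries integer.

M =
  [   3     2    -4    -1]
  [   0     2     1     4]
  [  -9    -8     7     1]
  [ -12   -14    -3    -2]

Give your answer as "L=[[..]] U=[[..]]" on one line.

L=[[1,0,0,0],[0,1,0,0],[-3,-1,1,0],[-4,-3,4,1]] U=[[3,2,-4,-1],[0,2,1,4],[0,0,-4,2],[0,0,0,-2]]

  R1 -= 0·R0 → [0,2,1,4]
  R2 -= -3·R0 → [0,-2,-5,-2]
  R3 -= -4·R0 → [0,-6,-19,-6]
  R2 -= -1·R1 → [0,0,-4,2]
  R3 -= -3·R1 → [0,0,-16,6]
  R3 -= 4·R2 → [0,0,0,-2]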